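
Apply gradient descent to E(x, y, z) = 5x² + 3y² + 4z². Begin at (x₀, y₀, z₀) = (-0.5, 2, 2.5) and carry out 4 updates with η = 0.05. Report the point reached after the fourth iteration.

(-0.03125, 0.4802, 0.324)

∇E = (10x, 6y, 8z)
Step 1: at (-0.5, 2, 2.5), ∇E = (-5, 12, 20) → (-0.5, 2, 2.5) − 0.05·(-5, 12, 20) = (-0.25, 1.4, 1.5)
Step 2: at (-0.25, 1.4, 1.5), ∇E = (-2.5, 8.4, 12) → (-0.25, 1.4, 1.5) − 0.05·(-2.5, 8.4, 12) = (-0.125, 0.98, 0.9)
Step 3: at (-0.125, 0.98, 0.9), ∇E = (-1.25, 5.88, 7.2) → (-0.125, 0.98, 0.9) − 0.05·(-1.25, 5.88, 7.2) = (-0.0625, 0.686, 0.54)
Step 4: at (-0.0625, 0.686, 0.54), ∇E = (-0.625, 4.116, 4.32) → (-0.0625, 0.686, 0.54) − 0.05·(-0.625, 4.116, 4.32) = (-0.03125, 0.4802, 0.324)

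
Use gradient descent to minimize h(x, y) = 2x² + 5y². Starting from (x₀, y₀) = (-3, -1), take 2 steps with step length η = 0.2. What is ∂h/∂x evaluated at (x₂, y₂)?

∇h = (4x, 10y)
Step 1: at (-3, -1), ∇h = (-12, -10) → (-3, -1) − 0.2·(-12, -10) = (-0.6, 1)
Step 2: at (-0.6, 1), ∇h = (-2.4, 10) → (-0.6, 1) − 0.2·(-2.4, 10) = (-0.12, -1)
∂h/∂x at (-0.12, -1) = -0.48

-0.48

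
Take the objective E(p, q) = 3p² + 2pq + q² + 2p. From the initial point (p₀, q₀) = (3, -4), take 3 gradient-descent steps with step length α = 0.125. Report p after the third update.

∇E = (6p + 2q + 2, 2p + 2q)
(p₁, q₁) = (3, -4) − 0.125·(12, -2) = (1.5, -3.75)
(p₂, q₂) = (1.5, -3.75) − 0.125·(3.5, -4.5) = (1.0625, -3.1875)
(p₃, q₃) = (1.0625, -3.1875) − 0.125·(2, -4.25) = (0.8125, -2.65625)
p = 0.8125

0.8125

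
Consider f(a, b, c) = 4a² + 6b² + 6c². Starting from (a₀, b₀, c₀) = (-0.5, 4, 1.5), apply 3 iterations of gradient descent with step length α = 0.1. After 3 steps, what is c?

∇f = (8a, 12b, 12c)
(a₁, b₁, c₁) = (-0.5, 4, 1.5) − 0.1·(-4, 48, 18) = (-0.1, -0.8, -0.3)
(a₂, b₂, c₂) = (-0.1, -0.8, -0.3) − 0.1·(-0.8, -9.6, -3.6) = (-0.02, 0.16, 0.06)
(a₃, b₃, c₃) = (-0.02, 0.16, 0.06) − 0.1·(-0.16, 1.92, 0.72) = (-0.004, -0.032, -0.012)
c = -0.012

-0.012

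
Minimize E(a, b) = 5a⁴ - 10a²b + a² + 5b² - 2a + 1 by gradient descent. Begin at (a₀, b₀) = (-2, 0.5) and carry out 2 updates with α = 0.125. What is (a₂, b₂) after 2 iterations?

∇E = (20a³ - 20ab + 2a - 2, -10a² + 10b)
(a₁, b₁) = (-2, 0.5) − 0.125·(-146, -35) = (16.25, 4.875)
(a₂, b₂) = (16.25, 4.875) − 0.125·(84266.4375, -2591.875) = (-10517.0546875, 328.859375)

(-10517.0546875, 328.859375)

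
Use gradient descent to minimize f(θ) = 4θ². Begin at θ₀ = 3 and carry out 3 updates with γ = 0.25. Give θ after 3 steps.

f′(θ) = 8θ
θ₁ = 3 − 0.25·24 = -3
θ₂ = -3 − 0.25·(-24) = 3
θ₃ = 3 − 0.25·24 = -3

-3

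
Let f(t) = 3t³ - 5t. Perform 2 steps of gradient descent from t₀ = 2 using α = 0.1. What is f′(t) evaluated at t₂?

f′(t) = 9t² - 5
t₁ = 2 − 0.1·31 = -1.1
t₂ = -1.1 − 0.1·5.89 = -1.689
f′(t) at (-1.689) = 20.674489

20.674489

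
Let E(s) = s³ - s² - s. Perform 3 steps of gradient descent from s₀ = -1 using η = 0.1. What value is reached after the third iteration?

E′(s) = 3s² - 2s - 1
s₁ = -1 − 0.1·4 = -1.4
s₂ = -1.4 − 0.1·7.68 = -2.168
s₃ = -2.168 − 0.1·17.436672 = -3.9116672

-3.9116672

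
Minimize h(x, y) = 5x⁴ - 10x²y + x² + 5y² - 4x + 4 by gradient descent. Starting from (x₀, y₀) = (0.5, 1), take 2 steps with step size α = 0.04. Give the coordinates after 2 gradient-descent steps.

∇h = (20x³ - 20xy + 2x - 4, -10x² + 10y)
Step 1: at (0.5, 1), ∇h = (-10.5, 7.5) → (0.5, 1) − 0.04·(-10.5, 7.5) = (0.92, 0.7)
Step 2: at (0.92, 0.7), ∇h = (0.53376, -1.464) → (0.92, 0.7) − 0.04·(0.53376, -1.464) = (0.8986496, 0.75856)

(0.8986496, 0.75856)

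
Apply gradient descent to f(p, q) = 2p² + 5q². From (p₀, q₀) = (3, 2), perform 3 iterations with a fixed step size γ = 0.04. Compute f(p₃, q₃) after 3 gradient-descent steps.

∇f = (4p, 10q)
(p₁, q₁) = (3, 2) − 0.04·(12, 20) = (2.52, 1.2)
(p₂, q₂) = (2.52, 1.2) − 0.04·(10.08, 12) = (2.1168, 0.72)
(p₃, q₃) = (2.1168, 0.72) − 0.04·(8.4672, 7.2) = (1.778112, 0.432)
f(1.778112, 0.432) = 7.256484569088

7.256484569088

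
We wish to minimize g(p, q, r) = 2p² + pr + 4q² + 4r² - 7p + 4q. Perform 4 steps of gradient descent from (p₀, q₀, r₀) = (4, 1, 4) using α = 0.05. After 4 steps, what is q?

-0.3056

∇g = (4p + r - 7, 8q + 4, p + 8r)
Step 1: at (4, 1, 4), ∇g = (13, 12, 36) → (4, 1, 4) − 0.05·(13, 12, 36) = (3.35, 0.4, 2.2)
Step 2: at (3.35, 0.4, 2.2), ∇g = (8.6, 7.2, 20.95) → (3.35, 0.4, 2.2) − 0.05·(8.6, 7.2, 20.95) = (2.92, 0.04, 1.1525)
Step 3: at (2.92, 0.04, 1.1525), ∇g = (5.8325, 4.32, 12.14) → (2.92, 0.04, 1.1525) − 0.05·(5.8325, 4.32, 12.14) = (2.628375, -0.176, 0.5455)
Step 4: at (2.628375, -0.176, 0.5455), ∇g = (4.059, 2.592, 6.992375) → (2.628375, -0.176, 0.5455) − 0.05·(4.059, 2.592, 6.992375) = (2.425425, -0.3056, 0.19588125)
q = -0.3056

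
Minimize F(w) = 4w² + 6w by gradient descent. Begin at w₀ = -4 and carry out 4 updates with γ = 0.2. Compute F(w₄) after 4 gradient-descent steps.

-1.54036224

F′(w) = 8w + 6
Step 1: F′(-4) = -26; w₁ = -4 − 0.2·(-26) = 1.2
Step 2: F′(1.2) = 15.6; w₂ = 1.2 − 0.2·15.6 = -1.92
Step 3: F′(-1.92) = -9.36; w₃ = -1.92 − 0.2·(-9.36) = -0.048
Step 4: F′(-0.048) = 5.616; w₄ = -0.048 − 0.2·5.616 = -1.1712
F(-1.1712) = -1.54036224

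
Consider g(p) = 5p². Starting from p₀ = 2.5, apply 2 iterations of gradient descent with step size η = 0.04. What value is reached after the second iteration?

g′(p) = 10p
Step 1: g′(2.5) = 25; p₁ = 2.5 − 0.04·25 = 1.5
Step 2: g′(1.5) = 15; p₂ = 1.5 − 0.04·15 = 0.9

0.9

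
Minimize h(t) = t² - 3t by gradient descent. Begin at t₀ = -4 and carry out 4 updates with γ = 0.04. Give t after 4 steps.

-2.44016128

h′(t) = 2t - 3
t₁ = -4 − 0.04·(-11) = -3.56
t₂ = -3.56 − 0.04·(-10.12) = -3.1552
t₃ = -3.1552 − 0.04·(-9.3104) = -2.782784
t₄ = -2.782784 − 0.04·(-8.565568) = -2.44016128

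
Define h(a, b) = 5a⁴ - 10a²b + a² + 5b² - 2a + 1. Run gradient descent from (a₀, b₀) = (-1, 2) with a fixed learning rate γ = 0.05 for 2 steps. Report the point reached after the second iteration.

(1.612, 2.37)

∇h = (20a³ - 20ab + 2a - 2, -10a² + 10b)
(a₁, b₁) = (-1, 2) − 0.05·(16, 10) = (-1.8, 1.5)
(a₂, b₂) = (-1.8, 1.5) − 0.05·(-68.24, -17.4) = (1.612, 2.37)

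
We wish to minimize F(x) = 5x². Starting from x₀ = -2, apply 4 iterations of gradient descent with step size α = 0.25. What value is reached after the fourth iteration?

-10.125

F′(x) = 10x
x₁ = -2 − 0.25·(-20) = 3
x₂ = 3 − 0.25·30 = -4.5
x₃ = -4.5 − 0.25·(-45) = 6.75
x₄ = 6.75 − 0.25·67.5 = -10.125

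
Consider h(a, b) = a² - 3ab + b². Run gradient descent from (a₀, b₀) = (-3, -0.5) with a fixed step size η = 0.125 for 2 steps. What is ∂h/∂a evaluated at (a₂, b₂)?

∇h = (2a - 3b, -3a + 2b)
Step 1: at (-3, -0.5), ∇h = (-4.5, 8) → (-3, -0.5) − 0.125·(-4.5, 8) = (-2.4375, -1.5)
Step 2: at (-2.4375, -1.5), ∇h = (-0.375, 4.3125) → (-2.4375, -1.5) − 0.125·(-0.375, 4.3125) = (-2.390625, -2.0390625)
∂h/∂a at (-2.390625, -2.0390625) = 1.3359375

1.3359375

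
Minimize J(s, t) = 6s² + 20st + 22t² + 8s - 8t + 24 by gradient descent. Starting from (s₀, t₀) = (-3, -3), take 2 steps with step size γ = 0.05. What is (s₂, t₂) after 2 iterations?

∇J = (12s + 20t + 8, 20s + 44t - 8)
Step 1: at (-3, -3), ∇J = (-88, -200) → (-3, -3) − 0.05·(-88, -200) = (1.4, 7)
Step 2: at (1.4, 7), ∇J = (164.8, 328) → (1.4, 7) − 0.05·(164.8, 328) = (-6.84, -9.4)

(-6.84, -9.4)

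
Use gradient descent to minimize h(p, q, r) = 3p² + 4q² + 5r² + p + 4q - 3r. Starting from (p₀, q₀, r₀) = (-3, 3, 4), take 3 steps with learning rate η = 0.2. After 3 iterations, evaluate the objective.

∇h = (6p + 1, 8q + 4, 10r - 3)
Step 1: at (-3, 3, 4), ∇h = (-17, 28, 37) → (-3, 3, 4) − 0.2·(-17, 28, 37) = (0.4, -2.6, -3.4)
Step 2: at (0.4, -2.6, -3.4), ∇h = (3.4, -16.8, -37) → (0.4, -2.6, -3.4) − 0.2·(3.4, -16.8, -37) = (-0.28, 0.76, 4)
Step 3: at (-0.28, 0.76, 4), ∇h = (-0.68, 10.08, 37) → (-0.28, 0.76, 4) − 0.2·(-0.68, 10.08, 37) = (-0.144, -1.256, -3.4)
h(-0.144, -1.256, -3.4) = 69.204352

69.204352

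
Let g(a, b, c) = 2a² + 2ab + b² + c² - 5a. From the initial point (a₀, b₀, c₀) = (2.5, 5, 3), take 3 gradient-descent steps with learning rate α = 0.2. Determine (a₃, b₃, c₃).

∇g = (4a + 2b - 5, 2a + 2b, 2c)
Step 1: at (2.5, 5, 3), ∇g = (15, 15, 6) → (2.5, 5, 3) − 0.2·(15, 15, 6) = (-0.5, 2, 1.8)
Step 2: at (-0.5, 2, 1.8), ∇g = (-3, 3, 3.6) → (-0.5, 2, 1.8) − 0.2·(-3, 3, 3.6) = (0.1, 1.4, 1.08)
Step 3: at (0.1, 1.4, 1.08), ∇g = (-1.8, 3, 2.16) → (0.1, 1.4, 1.08) − 0.2·(-1.8, 3, 2.16) = (0.46, 0.8, 0.648)

(0.46, 0.8, 0.648)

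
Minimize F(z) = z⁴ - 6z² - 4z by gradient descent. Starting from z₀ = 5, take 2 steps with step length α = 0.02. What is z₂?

-0.41449216

F′(z) = 4z³ - 12z - 4
Step 1: F′(5) = 436; z₁ = 5 − 0.02·436 = -3.72
Step 2: F′(-3.72) = -165.275392; z₂ = -3.72 − 0.02·(-165.275392) = -0.41449216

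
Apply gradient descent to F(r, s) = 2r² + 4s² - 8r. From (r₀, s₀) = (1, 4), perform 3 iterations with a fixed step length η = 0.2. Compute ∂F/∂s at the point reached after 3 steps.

∇F = (4r - 8, 8s)
(r₁, s₁) = (1, 4) − 0.2·(-4, 32) = (1.8, -2.4)
(r₂, s₂) = (1.8, -2.4) − 0.2·(-0.8, -19.2) = (1.96, 1.44)
(r₃, s₃) = (1.96, 1.44) − 0.2·(-0.16, 11.52) = (1.992, -0.864)
∂F/∂s at (1.992, -0.864) = -6.912

-6.912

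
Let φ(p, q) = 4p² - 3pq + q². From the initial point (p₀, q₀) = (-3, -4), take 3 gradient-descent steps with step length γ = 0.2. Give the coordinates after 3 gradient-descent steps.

(-0.432, -3.024)

∇φ = (8p - 3q, -3p + 2q)
(p₁, q₁) = (-3, -4) − 0.2·(-12, 1) = (-0.6, -4.2)
(p₂, q₂) = (-0.6, -4.2) − 0.2·(7.8, -6.6) = (-2.16, -2.88)
(p₃, q₃) = (-2.16, -2.88) − 0.2·(-8.64, 0.72) = (-0.432, -3.024)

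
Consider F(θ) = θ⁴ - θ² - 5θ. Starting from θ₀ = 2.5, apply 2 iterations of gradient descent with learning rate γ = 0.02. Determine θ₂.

F′(θ) = 4θ³ - 2θ - 5
θ₁ = 2.5 − 0.02·52.5 = 1.45
θ₂ = 1.45 − 0.02·4.2945 = 1.36411

1.36411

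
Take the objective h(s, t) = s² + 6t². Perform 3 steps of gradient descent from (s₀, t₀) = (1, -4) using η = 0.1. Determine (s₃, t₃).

∇h = (2s, 12t)
(s₁, t₁) = (1, -4) − 0.1·(2, -48) = (0.8, 0.8)
(s₂, t₂) = (0.8, 0.8) − 0.1·(1.6, 9.6) = (0.64, -0.16)
(s₃, t₃) = (0.64, -0.16) − 0.1·(1.28, -1.92) = (0.512, 0.032)

(0.512, 0.032)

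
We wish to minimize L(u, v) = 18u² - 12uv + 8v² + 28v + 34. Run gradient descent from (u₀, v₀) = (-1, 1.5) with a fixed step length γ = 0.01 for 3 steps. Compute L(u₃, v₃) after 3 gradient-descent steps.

∇L = (36u - 12v, -12u + 16v + 28)
(u₁, v₁) = (-1, 1.5) − 0.01·(-54, 64) = (-0.46, 0.86)
(u₂, v₂) = (-0.46, 0.86) − 0.01·(-26.88, 47.28) = (-0.1912, 0.3872)
(u₃, v₃) = (-0.1912, 0.3872) − 0.01·(-11.5296, 36.4896) = (-0.075904, 0.022304)
L(-0.075904, 0.022304) = 34.752512811008

34.752512811008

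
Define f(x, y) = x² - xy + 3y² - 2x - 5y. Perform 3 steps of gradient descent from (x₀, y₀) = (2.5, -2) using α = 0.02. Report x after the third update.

2.233952

∇f = (2x - y - 2, -x + 6y - 5)
(x₁, y₁) = (2.5, -2) − 0.02·(5, -19.5) = (2.4, -1.61)
(x₂, y₂) = (2.4, -1.61) − 0.02·(4.41, -17.06) = (2.3118, -1.2688)
(x₃, y₃) = (2.3118, -1.2688) − 0.02·(3.8924, -14.9246) = (2.233952, -0.970308)
x = 2.233952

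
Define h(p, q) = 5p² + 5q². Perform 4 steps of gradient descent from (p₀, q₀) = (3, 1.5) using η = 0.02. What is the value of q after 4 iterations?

0.6144

∇h = (10p, 10q)
(p₁, q₁) = (3, 1.5) − 0.02·(30, 15) = (2.4, 1.2)
(p₂, q₂) = (2.4, 1.2) − 0.02·(24, 12) = (1.92, 0.96)
(p₃, q₃) = (1.92, 0.96) − 0.02·(19.2, 9.6) = (1.536, 0.768)
(p₄, q₄) = (1.536, 0.768) − 0.02·(15.36, 7.68) = (1.2288, 0.6144)
q = 0.6144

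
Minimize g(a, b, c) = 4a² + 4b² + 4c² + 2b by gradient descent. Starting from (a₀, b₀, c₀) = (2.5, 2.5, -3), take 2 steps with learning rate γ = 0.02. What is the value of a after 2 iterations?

1.764

∇g = (8a, 8b + 2, 8c)
(a₁, b₁, c₁) = (2.5, 2.5, -3) − 0.02·(20, 22, -24) = (2.1, 2.06, -2.52)
(a₂, b₂, c₂) = (2.1, 2.06, -2.52) − 0.02·(16.8, 18.48, -20.16) = (1.764, 1.6904, -2.1168)
a = 1.764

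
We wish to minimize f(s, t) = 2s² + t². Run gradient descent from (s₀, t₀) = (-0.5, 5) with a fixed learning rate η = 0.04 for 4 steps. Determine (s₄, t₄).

∇f = (4s, 2t)
Step 1: at (-0.5, 5), ∇f = (-2, 10) → (-0.5, 5) − 0.04·(-2, 10) = (-0.42, 4.6)
Step 2: at (-0.42, 4.6), ∇f = (-1.68, 9.2) → (-0.42, 4.6) − 0.04·(-1.68, 9.2) = (-0.3528, 4.232)
Step 3: at (-0.3528, 4.232), ∇f = (-1.4112, 8.464) → (-0.3528, 4.232) − 0.04·(-1.4112, 8.464) = (-0.296352, 3.89344)
Step 4: at (-0.296352, 3.89344), ∇f = (-1.185408, 7.78688) → (-0.296352, 3.89344) − 0.04·(-1.185408, 7.78688) = (-0.24893568, 3.5819648)

(-0.24893568, 3.5819648)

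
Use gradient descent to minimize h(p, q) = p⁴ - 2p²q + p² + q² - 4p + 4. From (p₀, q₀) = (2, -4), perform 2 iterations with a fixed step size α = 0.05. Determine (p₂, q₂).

(0.2336, -2.736)

∇h = (4p³ - 4pq + 2p - 4, -2p² + 2q)
Step 1: at (2, -4), ∇h = (64, -16) → (2, -4) − 0.05·(64, -16) = (-1.2, -3.2)
Step 2: at (-1.2, -3.2), ∇h = (-28.672, -9.28) → (-1.2, -3.2) − 0.05·(-28.672, -9.28) = (0.2336, -2.736)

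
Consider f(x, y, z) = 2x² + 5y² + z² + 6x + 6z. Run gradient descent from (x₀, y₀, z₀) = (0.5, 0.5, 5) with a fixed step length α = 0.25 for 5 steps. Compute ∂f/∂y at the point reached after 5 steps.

-37.96875

∇f = (4x + 6, 10y, 2z + 6)
Step 1: at (0.5, 0.5, 5), ∇f = (8, 5, 16) → (0.5, 0.5, 5) − 0.25·(8, 5, 16) = (-1.5, -0.75, 1)
Step 2: at (-1.5, -0.75, 1), ∇f = (0, -7.5, 8) → (-1.5, -0.75, 1) − 0.25·(0, -7.5, 8) = (-1.5, 1.125, -1)
Step 3: at (-1.5, 1.125, -1), ∇f = (0, 11.25, 4) → (-1.5, 1.125, -1) − 0.25·(0, 11.25, 4) = (-1.5, -1.6875, -2)
Step 4: at (-1.5, -1.6875, -2), ∇f = (0, -16.875, 2) → (-1.5, -1.6875, -2) − 0.25·(0, -16.875, 2) = (-1.5, 2.53125, -2.5)
Step 5: at (-1.5, 2.53125, -2.5), ∇f = (0, 25.3125, 1) → (-1.5, 2.53125, -2.5) − 0.25·(0, 25.3125, 1) = (-1.5, -3.796875, -2.75)
∂f/∂y at (-1.5, -3.796875, -2.75) = -37.96875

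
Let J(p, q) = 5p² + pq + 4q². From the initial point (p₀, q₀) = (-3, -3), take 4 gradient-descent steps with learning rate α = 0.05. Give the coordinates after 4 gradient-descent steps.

∇J = (10p + q, p + 8q)
Step 1: at (-3, -3), ∇J = (-33, -27) → (-3, -3) − 0.05·(-33, -27) = (-1.35, -1.65)
Step 2: at (-1.35, -1.65), ∇J = (-15.15, -14.55) → (-1.35, -1.65) − 0.05·(-15.15, -14.55) = (-0.5925, -0.9225)
Step 3: at (-0.5925, -0.9225), ∇J = (-6.8475, -7.9725) → (-0.5925, -0.9225) − 0.05·(-6.8475, -7.9725) = (-0.250125, -0.523875)
Step 4: at (-0.250125, -0.523875), ∇J = (-3.025125, -4.441125) → (-0.250125, -0.523875) − 0.05·(-3.025125, -4.441125) = (-0.09886875, -0.30181875)

(-0.09886875, -0.30181875)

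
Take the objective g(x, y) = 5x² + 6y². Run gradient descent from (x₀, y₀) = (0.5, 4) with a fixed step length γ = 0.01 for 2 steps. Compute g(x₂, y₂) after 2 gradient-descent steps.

∇g = (10x, 12y)
Step 1: at (0.5, 4), ∇g = (5, 48) → (0.5, 4) − 0.01·(5, 48) = (0.45, 3.52)
Step 2: at (0.45, 3.52), ∇g = (4.5, 42.24) → (0.45, 3.52) − 0.01·(4.5, 42.24) = (0.405, 3.0976)
g(0.405, 3.0976) = 58.39087956

58.39087956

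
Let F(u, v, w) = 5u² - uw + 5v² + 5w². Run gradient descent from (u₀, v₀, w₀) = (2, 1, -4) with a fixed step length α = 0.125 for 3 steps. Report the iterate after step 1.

∇F = (10u - w, 10v, -u + 10w)
Step 1: at (2, 1, -4), ∇F = (24, 10, -42) → (2, 1, -4) − 0.125·(24, 10, -42) = (-1, -0.25, 1.25)

(-1, -0.25, 1.25)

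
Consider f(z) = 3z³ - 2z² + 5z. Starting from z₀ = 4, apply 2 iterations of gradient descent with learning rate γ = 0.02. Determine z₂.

f′(z) = 9z² - 4z + 5
z₁ = 4 − 0.02·133 = 1.34
z₂ = 1.34 − 0.02·15.8004 = 1.023992

1.023992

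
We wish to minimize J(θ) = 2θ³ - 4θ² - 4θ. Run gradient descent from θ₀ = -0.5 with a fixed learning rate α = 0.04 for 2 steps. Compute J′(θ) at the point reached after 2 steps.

3.805650763776

J′(θ) = 6θ² - 8θ - 4
θ₁ = -0.5 − 0.04·1.5 = -0.56
θ₂ = -0.56 − 0.04·2.3616 = -0.654464
J′(θ) at (-0.654464) = 3.805650763776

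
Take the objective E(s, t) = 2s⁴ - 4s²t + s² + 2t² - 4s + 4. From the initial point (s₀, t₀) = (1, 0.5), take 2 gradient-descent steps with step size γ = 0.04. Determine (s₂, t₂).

(0.92797184, 0.622624)

∇E = (8s³ - 8st + 2s - 4, -4s² + 4t)
Step 1: at (1, 0.5), ∇E = (2, -2) → (1, 0.5) − 0.04·(2, -2) = (0.92, 0.58)
Step 2: at (0.92, 0.58), ∇E = (-0.199296, -1.0656) → (0.92, 0.58) − 0.04·(-0.199296, -1.0656) = (0.92797184, 0.622624)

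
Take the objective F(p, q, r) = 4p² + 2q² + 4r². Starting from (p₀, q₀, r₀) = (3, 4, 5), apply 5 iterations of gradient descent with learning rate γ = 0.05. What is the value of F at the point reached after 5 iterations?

4.2583138304

∇F = (8p, 4q, 8r)
(p₁, q₁, r₁) = (3, 4, 5) − 0.05·(24, 16, 40) = (1.8, 3.2, 3)
(p₂, q₂, r₂) = (1.8, 3.2, 3) − 0.05·(14.4, 12.8, 24) = (1.08, 2.56, 1.8)
(p₃, q₃, r₃) = (1.08, 2.56, 1.8) − 0.05·(8.64, 10.24, 14.4) = (0.648, 2.048, 1.08)
(p₄, q₄, r₄) = (0.648, 2.048, 1.08) − 0.05·(5.184, 8.192, 8.64) = (0.3888, 1.6384, 0.648)
(p₅, q₅, r₅) = (0.3888, 1.6384, 0.648) − 0.05·(3.1104, 6.5536, 5.184) = (0.23328, 1.31072, 0.3888)
F(0.23328, 1.31072, 0.3888) = 4.2583138304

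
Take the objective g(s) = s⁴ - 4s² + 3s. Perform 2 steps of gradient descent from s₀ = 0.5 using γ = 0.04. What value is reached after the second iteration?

0.54390272

g′(s) = 4s³ - 8s + 3
Step 1: g′(0.5) = -0.5; s₁ = 0.5 − 0.04·(-0.5) = 0.52
Step 2: g′(0.52) = -0.597568; s₂ = 0.52 − 0.04·(-0.597568) = 0.54390272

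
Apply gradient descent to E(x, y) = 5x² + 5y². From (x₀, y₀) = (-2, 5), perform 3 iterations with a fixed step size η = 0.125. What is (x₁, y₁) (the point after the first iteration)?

∇E = (10x, 10y)
Step 1: at (-2, 5), ∇E = (-20, 50) → (-2, 5) − 0.125·(-20, 50) = (0.5, -1.25)

(0.5, -1.25)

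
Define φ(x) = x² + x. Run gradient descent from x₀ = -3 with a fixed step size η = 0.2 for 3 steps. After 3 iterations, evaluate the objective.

0.0416

φ′(x) = 2x + 1
Step 1: φ′(-3) = -5; x₁ = -3 − 0.2·(-5) = -2
Step 2: φ′(-2) = -3; x₂ = -2 − 0.2·(-3) = -1.4
Step 3: φ′(-1.4) = -1.8; x₃ = -1.4 − 0.2·(-1.8) = -1.04
φ(-1.04) = 0.0416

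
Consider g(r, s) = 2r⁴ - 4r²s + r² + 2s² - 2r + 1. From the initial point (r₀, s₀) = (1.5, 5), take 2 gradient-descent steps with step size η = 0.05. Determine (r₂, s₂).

∇g = (8r³ - 8rs + 2r - 2, -4r² + 4s)
Step 1: at (1.5, 5), ∇g = (-32, 11) → (1.5, 5) − 0.05·(-32, 11) = (3.1, 4.45)
Step 2: at (3.1, 4.45), ∇g = (132.168, -20.64) → (3.1, 4.45) − 0.05·(132.168, -20.64) = (-3.5084, 5.482)

(-3.5084, 5.482)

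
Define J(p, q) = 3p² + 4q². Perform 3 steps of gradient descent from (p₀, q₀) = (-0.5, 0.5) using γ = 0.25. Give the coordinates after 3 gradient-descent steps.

∇J = (6p, 8q)
Step 1: at (-0.5, 0.5), ∇J = (-3, 4) → (-0.5, 0.5) − 0.25·(-3, 4) = (0.25, -0.5)
Step 2: at (0.25, -0.5), ∇J = (1.5, -4) → (0.25, -0.5) − 0.25·(1.5, -4) = (-0.125, 0.5)
Step 3: at (-0.125, 0.5), ∇J = (-0.75, 4) → (-0.125, 0.5) − 0.25·(-0.75, 4) = (0.0625, -0.5)

(0.0625, -0.5)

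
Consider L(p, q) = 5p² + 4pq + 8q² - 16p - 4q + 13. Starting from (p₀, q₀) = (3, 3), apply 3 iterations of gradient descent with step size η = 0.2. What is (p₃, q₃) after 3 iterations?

∇L = (10p + 4q - 16, 4p + 16q - 4)
(p₁, q₁) = (3, 3) − 0.2·(26, 56) = (-2.2, -8.2)
(p₂, q₂) = (-2.2, -8.2) − 0.2·(-70.8, -144) = (11.96, 20.6)
(p₃, q₃) = (11.96, 20.6) − 0.2·(186, 373.44) = (-25.24, -54.088)

(-25.24, -54.088)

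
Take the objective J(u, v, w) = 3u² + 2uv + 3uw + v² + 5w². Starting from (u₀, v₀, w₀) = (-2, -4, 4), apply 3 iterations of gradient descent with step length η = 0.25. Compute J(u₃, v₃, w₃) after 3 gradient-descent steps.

1283.9541015625

∇J = (6u + 2v + 3w, 2u + 2v, 3u + 10w)
Step 1: at (-2, -4, 4), ∇J = (-8, -12, 34) → (-2, -4, 4) − 0.25·(-8, -12, 34) = (0, -1, -4.5)
Step 2: at (0, -1, -4.5), ∇J = (-15.5, -2, -45) → (0, -1, -4.5) − 0.25·(-15.5, -2, -45) = (3.875, -0.5, 6.75)
Step 3: at (3.875, -0.5, 6.75), ∇J = (42.5, 6.75, 79.125) → (3.875, -0.5, 6.75) − 0.25·(42.5, 6.75, 79.125) = (-6.75, -2.1875, -13.03125)
J(-6.75, -2.1875, -13.03125) = 1283.9541015625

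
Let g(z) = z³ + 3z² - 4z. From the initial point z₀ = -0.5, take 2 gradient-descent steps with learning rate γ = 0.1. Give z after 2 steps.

g′(z) = 3z² + 6z - 4
Step 1: g′(-0.5) = -6.25; z₁ = -0.5 − 0.1·(-6.25) = 0.125
Step 2: g′(0.125) = -3.203125; z₂ = 0.125 − 0.1·(-3.203125) = 0.4453125

0.4453125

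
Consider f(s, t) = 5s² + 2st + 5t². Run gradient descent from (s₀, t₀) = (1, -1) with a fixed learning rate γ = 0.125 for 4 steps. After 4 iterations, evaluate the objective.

0

∇f = (10s + 2t, 2s + 10t)
Step 1: at (1, -1), ∇f = (8, -8) → (1, -1) − 0.125·(8, -8) = (0, 0)
Step 2: at (0, 0), ∇f = (0, 0) → (0, 0) − 0.125·(0, 0) = (0, 0)
Step 3: at (0, 0), ∇f = (0, 0) → (0, 0) − 0.125·(0, 0) = (0, 0)
Step 4: at (0, 0), ∇f = (0, 0) → (0, 0) − 0.125·(0, 0) = (0, 0)
f(0, 0) = 0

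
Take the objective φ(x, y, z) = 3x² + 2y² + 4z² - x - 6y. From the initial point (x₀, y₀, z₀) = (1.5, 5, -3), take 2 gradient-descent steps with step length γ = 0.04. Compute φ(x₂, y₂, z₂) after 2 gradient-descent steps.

∇φ = (6x - 1, 4y - 6, 8z)
(x₁, y₁, z₁) = (1.5, 5, -3) − 0.04·(8, 14, -24) = (1.18, 4.44, -2.04)
(x₂, y₂, z₂) = (1.18, 4.44, -2.04) − 0.04·(6.08, 11.76, -16.32) = (0.9368, 3.9696, -1.3872)
φ(0.9368, 3.9696, -1.3872) = 17.0911264

17.0911264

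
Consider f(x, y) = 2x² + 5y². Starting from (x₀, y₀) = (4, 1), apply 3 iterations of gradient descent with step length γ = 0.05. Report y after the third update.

0.125

∇f = (4x, 10y)
(x₁, y₁) = (4, 1) − 0.05·(16, 10) = (3.2, 0.5)
(x₂, y₂) = (3.2, 0.5) − 0.05·(12.8, 5) = (2.56, 0.25)
(x₃, y₃) = (2.56, 0.25) − 0.05·(10.24, 2.5) = (2.048, 0.125)
y = 0.125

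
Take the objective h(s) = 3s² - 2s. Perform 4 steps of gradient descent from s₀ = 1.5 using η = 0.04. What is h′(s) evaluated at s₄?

h′(s) = 6s - 2
s₁ = 1.5 − 0.04·7 = 1.22
s₂ = 1.22 − 0.04·5.32 = 1.0072
s₃ = 1.0072 − 0.04·4.0432 = 0.845472
s₄ = 0.845472 − 0.04·3.072832 = 0.72255872
h′(s) at (0.72255872) = 2.33535232

2.33535232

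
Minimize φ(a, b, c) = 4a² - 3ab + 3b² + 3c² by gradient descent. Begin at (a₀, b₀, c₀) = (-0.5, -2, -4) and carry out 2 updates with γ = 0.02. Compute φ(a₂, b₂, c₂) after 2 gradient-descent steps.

35.09180376

∇φ = (8a - 3b, -3a + 6b, 6c)
(a₁, b₁, c₁) = (-0.5, -2, -4) − 0.02·(2, -10.5, -24) = (-0.54, -1.79, -3.52)
(a₂, b₂, c₂) = (-0.54, -1.79, -3.52) − 0.02·(1.05, -9.12, -21.12) = (-0.561, -1.6076, -3.0976)
φ(-0.561, -1.6076, -3.0976) = 35.09180376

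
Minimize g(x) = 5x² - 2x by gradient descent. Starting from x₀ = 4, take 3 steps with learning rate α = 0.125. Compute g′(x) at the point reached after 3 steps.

g′(x) = 10x - 2
Step 1: g′(4) = 38; x₁ = 4 − 0.125·38 = -0.75
Step 2: g′(-0.75) = -9.5; x₂ = -0.75 − 0.125·(-9.5) = 0.4375
Step 3: g′(0.4375) = 2.375; x₃ = 0.4375 − 0.125·2.375 = 0.140625
g′(x) at (0.140625) = -0.59375

-0.59375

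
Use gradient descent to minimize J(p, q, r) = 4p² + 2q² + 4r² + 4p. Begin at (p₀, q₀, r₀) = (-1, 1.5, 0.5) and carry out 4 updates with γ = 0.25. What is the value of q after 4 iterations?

0

∇J = (8p + 4, 4q, 8r)
(p₁, q₁, r₁) = (-1, 1.5, 0.5) − 0.25·(-4, 6, 4) = (0, 0, -0.5)
(p₂, q₂, r₂) = (0, 0, -0.5) − 0.25·(4, 0, -4) = (-1, 0, 0.5)
(p₃, q₃, r₃) = (-1, 0, 0.5) − 0.25·(-4, 0, 4) = (0, 0, -0.5)
(p₄, q₄, r₄) = (0, 0, -0.5) − 0.25·(4, 0, -4) = (-1, 0, 0.5)
q = 0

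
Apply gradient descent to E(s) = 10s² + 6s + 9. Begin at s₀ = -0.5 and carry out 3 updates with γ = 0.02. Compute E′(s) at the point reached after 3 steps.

-0.864

E′(s) = 20s + 6
Step 1: E′(-0.5) = -4; s₁ = -0.5 − 0.02·(-4) = -0.42
Step 2: E′(-0.42) = -2.4; s₂ = -0.42 − 0.02·(-2.4) = -0.372
Step 3: E′(-0.372) = -1.44; s₃ = -0.372 − 0.02·(-1.44) = -0.3432
E′(s) at (-0.3432) = -0.864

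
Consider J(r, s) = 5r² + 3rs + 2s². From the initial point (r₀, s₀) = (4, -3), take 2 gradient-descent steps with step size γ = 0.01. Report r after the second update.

3.411

∇J = (10r + 3s, 3r + 4s)
Step 1: at (4, -3), ∇J = (31, 0) → (4, -3) − 0.01·(31, 0) = (3.69, -3)
Step 2: at (3.69, -3), ∇J = (27.9, -0.93) → (3.69, -3) − 0.01·(27.9, -0.93) = (3.411, -2.9907)
r = 3.411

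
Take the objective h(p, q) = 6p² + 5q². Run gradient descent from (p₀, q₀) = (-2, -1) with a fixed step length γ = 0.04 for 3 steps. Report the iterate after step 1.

(-1.04, -0.6)

∇h = (12p, 10q)
Step 1: at (-2, -1), ∇h = (-24, -10) → (-2, -1) − 0.04·(-24, -10) = (-1.04, -0.6)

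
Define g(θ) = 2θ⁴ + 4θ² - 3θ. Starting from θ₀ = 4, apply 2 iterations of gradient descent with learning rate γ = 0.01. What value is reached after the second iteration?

g′(θ) = 8θ³ + 8θ - 3
Step 1: g′(4) = 541; θ₁ = 4 − 0.01·541 = -1.41
Step 2: g′(-1.41) = -36.705768; θ₂ = -1.41 − 0.01·(-36.705768) = -1.04294232

-1.04294232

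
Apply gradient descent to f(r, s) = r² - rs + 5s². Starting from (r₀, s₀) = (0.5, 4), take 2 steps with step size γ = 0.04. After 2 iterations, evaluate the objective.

∇f = (2r - s, -r + 10s)
Step 1: at (0.5, 4), ∇f = (-3, 39.5) → (0.5, 4) − 0.04·(-3, 39.5) = (0.62, 2.42)
Step 2: at (0.62, 2.42), ∇f = (-1.18, 23.58) → (0.62, 2.42) − 0.04·(-1.18, 23.58) = (0.6672, 1.4768)
f(0.6672, 1.4768) = 10.36452608

10.36452608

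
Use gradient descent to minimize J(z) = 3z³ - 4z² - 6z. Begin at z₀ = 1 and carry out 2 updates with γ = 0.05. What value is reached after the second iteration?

1.346875

J′(z) = 9z² - 8z - 6
Step 1: J′(1) = -5; z₁ = 1 − 0.05·(-5) = 1.25
Step 2: J′(1.25) = -1.9375; z₂ = 1.25 − 0.05·(-1.9375) = 1.346875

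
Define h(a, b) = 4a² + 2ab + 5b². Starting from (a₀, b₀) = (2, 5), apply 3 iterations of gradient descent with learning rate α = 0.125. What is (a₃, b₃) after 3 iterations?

(-0.1875, -0.296875)

∇h = (8a + 2b, 2a + 10b)
(a₁, b₁) = (2, 5) − 0.125·(26, 54) = (-1.25, -1.75)
(a₂, b₂) = (-1.25, -1.75) − 0.125·(-13.5, -20) = (0.4375, 0.75)
(a₃, b₃) = (0.4375, 0.75) − 0.125·(5, 8.375) = (-0.1875, -0.296875)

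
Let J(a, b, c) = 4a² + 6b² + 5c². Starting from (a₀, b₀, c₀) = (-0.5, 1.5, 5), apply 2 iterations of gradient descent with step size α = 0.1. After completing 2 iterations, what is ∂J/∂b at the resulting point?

0.72

∇J = (8a, 12b, 10c)
(a₁, b₁, c₁) = (-0.5, 1.5, 5) − 0.1·(-4, 18, 50) = (-0.1, -0.3, 0)
(a₂, b₂, c₂) = (-0.1, -0.3, 0) − 0.1·(-0.8, -3.6, 0) = (-0.02, 0.06, 0)
∂J/∂b at (-0.02, 0.06, 0) = 0.72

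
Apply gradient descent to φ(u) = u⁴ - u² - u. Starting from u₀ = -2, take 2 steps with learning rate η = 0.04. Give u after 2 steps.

-0.77236736

φ′(u) = 4u³ - 2u - 1
Step 1: φ′(-2) = -29; u₁ = -2 − 0.04·(-29) = -0.84
Step 2: φ′(-0.84) = -1.690816; u₂ = -0.84 − 0.04·(-1.690816) = -0.77236736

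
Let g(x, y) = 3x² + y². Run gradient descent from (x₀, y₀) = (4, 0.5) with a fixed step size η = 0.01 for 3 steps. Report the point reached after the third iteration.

(3.322336, 0.470596)

∇g = (6x, 2y)
(x₁, y₁) = (4, 0.5) − 0.01·(24, 1) = (3.76, 0.49)
(x₂, y₂) = (3.76, 0.49) − 0.01·(22.56, 0.98) = (3.5344, 0.4802)
(x₃, y₃) = (3.5344, 0.4802) − 0.01·(21.2064, 0.9604) = (3.322336, 0.470596)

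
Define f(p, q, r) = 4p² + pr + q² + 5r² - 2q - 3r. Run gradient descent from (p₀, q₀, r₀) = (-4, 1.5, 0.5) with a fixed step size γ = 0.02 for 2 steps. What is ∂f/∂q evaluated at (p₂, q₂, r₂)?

∇f = (8p + r, 2q - 2, p + 10r - 3)
Step 1: at (-4, 1.5, 0.5), ∇f = (-31.5, 1, -2) → (-4, 1.5, 0.5) − 0.02·(-31.5, 1, -2) = (-3.37, 1.48, 0.54)
Step 2: at (-3.37, 1.48, 0.54), ∇f = (-26.42, 0.96, -0.97) → (-3.37, 1.48, 0.54) − 0.02·(-26.42, 0.96, -0.97) = (-2.8416, 1.4608, 0.5594)
∂f/∂q at (-2.8416, 1.4608, 0.5594) = 0.9216

0.9216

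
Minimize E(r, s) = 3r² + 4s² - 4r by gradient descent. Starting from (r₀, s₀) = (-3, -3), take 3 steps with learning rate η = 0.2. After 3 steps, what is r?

0.696

∇E = (6r - 4, 8s)
(r₁, s₁) = (-3, -3) − 0.2·(-22, -24) = (1.4, 1.8)
(r₂, s₂) = (1.4, 1.8) − 0.2·(4.4, 14.4) = (0.52, -1.08)
(r₃, s₃) = (0.52, -1.08) − 0.2·(-0.88, -8.64) = (0.696, 0.648)
r = 0.696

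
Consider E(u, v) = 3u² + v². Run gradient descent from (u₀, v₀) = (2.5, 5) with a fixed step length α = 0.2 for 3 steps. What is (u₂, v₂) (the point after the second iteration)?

(0.1, 1.8)

∇E = (6u, 2v)
Step 1: at (2.5, 5), ∇E = (15, 10) → (2.5, 5) − 0.2·(15, 10) = (-0.5, 3)
Step 2: at (-0.5, 3), ∇E = (-3, 6) → (-0.5, 3) − 0.2·(-3, 6) = (0.1, 1.8)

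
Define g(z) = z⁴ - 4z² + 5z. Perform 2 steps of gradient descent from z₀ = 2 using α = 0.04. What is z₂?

1.08145664

g′(z) = 4z³ - 8z + 5
Step 1: g′(2) = 21; z₁ = 2 − 0.04·21 = 1.16
Step 2: g′(1.16) = 1.963584; z₂ = 1.16 − 0.04·1.963584 = 1.08145664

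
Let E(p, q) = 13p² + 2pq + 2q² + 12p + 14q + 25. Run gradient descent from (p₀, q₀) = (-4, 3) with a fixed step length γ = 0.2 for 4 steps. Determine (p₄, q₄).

(-1029.6, -96.2)

∇E = (26p + 2q + 12, 2p + 4q + 14)
(p₁, q₁) = (-4, 3) − 0.2·(-86, 18) = (13.2, -0.6)
(p₂, q₂) = (13.2, -0.6) − 0.2·(354, 38) = (-57.6, -8.2)
(p₃, q₃) = (-57.6, -8.2) − 0.2·(-1502, -134) = (242.8, 18.6)
(p₄, q₄) = (242.8, 18.6) − 0.2·(6362, 574) = (-1029.6, -96.2)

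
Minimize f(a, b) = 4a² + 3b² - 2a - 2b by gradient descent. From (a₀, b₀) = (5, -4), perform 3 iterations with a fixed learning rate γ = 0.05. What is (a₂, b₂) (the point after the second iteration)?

(1.96, -1.79)

∇f = (8a - 2, 6b - 2)
(a₁, b₁) = (5, -4) − 0.05·(38, -26) = (3.1, -2.7)
(a₂, b₂) = (3.1, -2.7) − 0.05·(22.8, -18.2) = (1.96, -1.79)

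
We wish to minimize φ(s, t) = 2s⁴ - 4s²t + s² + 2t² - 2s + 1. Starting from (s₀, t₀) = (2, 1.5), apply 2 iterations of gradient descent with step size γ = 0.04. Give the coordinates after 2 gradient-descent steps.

(0.55847424, 1.612384)

∇φ = (8s³ - 8st + 2s - 2, -4s² + 4t)
Step 1: at (2, 1.5), ∇φ = (42, -10) → (2, 1.5) − 0.04·(42, -10) = (0.32, 1.9)
Step 2: at (0.32, 1.9), ∇φ = (-5.961856, 7.1904) → (0.32, 1.9) − 0.04·(-5.961856, 7.1904) = (0.55847424, 1.612384)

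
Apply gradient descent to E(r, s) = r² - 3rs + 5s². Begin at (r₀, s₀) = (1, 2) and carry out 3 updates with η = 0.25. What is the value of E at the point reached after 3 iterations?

∇E = (2r - 3s, -3r + 10s)
Step 1: at (1, 2), ∇E = (-4, 17) → (1, 2) − 0.25·(-4, 17) = (2, -2.25)
Step 2: at (2, -2.25), ∇E = (10.75, -28.5) → (2, -2.25) − 0.25·(10.75, -28.5) = (-0.6875, 4.875)
Step 3: at (-0.6875, 4.875), ∇E = (-16, 50.8125) → (-0.6875, 4.875) − 0.25·(-16, 50.8125) = (3.3125, -7.828125)
E(3.3125, -7.828125) = 395.162353515625

395.162353515625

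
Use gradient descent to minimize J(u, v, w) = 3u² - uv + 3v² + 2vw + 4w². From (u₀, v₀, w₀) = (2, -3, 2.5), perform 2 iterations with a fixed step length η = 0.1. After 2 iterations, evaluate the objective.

2.1055

∇J = (6u - v, -u + 6v + 2w, 2v + 8w)
(u₁, v₁, w₁) = (2, -3, 2.5) − 0.1·(15, -15, 14) = (0.5, -1.5, 1.1)
(u₂, v₂, w₂) = (0.5, -1.5, 1.1) − 0.1·(4.5, -7.3, 5.8) = (0.05, -0.77, 0.52)
J(0.05, -0.77, 0.52) = 2.1055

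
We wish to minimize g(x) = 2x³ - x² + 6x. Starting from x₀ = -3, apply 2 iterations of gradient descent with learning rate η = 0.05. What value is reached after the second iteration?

-19.137

g′(x) = 6x² - 2x + 6
Step 1: g′(-3) = 66; x₁ = -3 − 0.05·66 = -6.3
Step 2: g′(-6.3) = 256.74; x₂ = -6.3 − 0.05·256.74 = -19.137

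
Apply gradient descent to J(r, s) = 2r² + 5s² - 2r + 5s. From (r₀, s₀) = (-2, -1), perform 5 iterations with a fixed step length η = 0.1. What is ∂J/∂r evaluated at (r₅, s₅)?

∇J = (4r - 2, 10s + 5)
Step 1: at (-2, -1), ∇J = (-10, -5) → (-2, -1) − 0.1·(-10, -5) = (-1, -0.5)
Step 2: at (-1, -0.5), ∇J = (-6, 0) → (-1, -0.5) − 0.1·(-6, 0) = (-0.4, -0.5)
Step 3: at (-0.4, -0.5), ∇J = (-3.6, 0) → (-0.4, -0.5) − 0.1·(-3.6, 0) = (-0.04, -0.5)
Step 4: at (-0.04, -0.5), ∇J = (-2.16, 0) → (-0.04, -0.5) − 0.1·(-2.16, 0) = (0.176, -0.5)
Step 5: at (0.176, -0.5), ∇J = (-1.296, 0) → (0.176, -0.5) − 0.1·(-1.296, 0) = (0.3056, -0.5)
∂J/∂r at (0.3056, -0.5) = -0.7776

-0.7776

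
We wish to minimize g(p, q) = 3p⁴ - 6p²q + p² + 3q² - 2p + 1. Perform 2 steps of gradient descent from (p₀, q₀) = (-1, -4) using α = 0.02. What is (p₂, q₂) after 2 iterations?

(0.07505152, -2.982592)

∇g = (12p³ - 12pq + 2p - 2, -6p² + 6q)
(p₁, q₁) = (-1, -4) − 0.02·(-64, -30) = (0.28, -3.4)
(p₂, q₂) = (0.28, -3.4) − 0.02·(10.247424, -20.8704) = (0.07505152, -2.982592)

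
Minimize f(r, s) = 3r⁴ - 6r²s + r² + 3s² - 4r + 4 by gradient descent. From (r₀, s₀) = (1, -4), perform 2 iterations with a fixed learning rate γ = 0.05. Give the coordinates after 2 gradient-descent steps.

(5.4554, -0.667)

∇f = (12r³ - 12rs + 2r - 4, -6r² + 6s)
Step 1: at (1, -4), ∇f = (58, -30) → (1, -4) − 0.05·(58, -30) = (-1.9, -2.5)
Step 2: at (-1.9, -2.5), ∇f = (-147.108, -36.66) → (-1.9, -2.5) − 0.05·(-147.108, -36.66) = (5.4554, -0.667)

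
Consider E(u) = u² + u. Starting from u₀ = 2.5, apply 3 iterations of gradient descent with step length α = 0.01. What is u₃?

2.323576

E′(u) = 2u + 1
u₁ = 2.5 − 0.01·6 = 2.44
u₂ = 2.44 − 0.01·5.88 = 2.3812
u₃ = 2.3812 − 0.01·5.7624 = 2.323576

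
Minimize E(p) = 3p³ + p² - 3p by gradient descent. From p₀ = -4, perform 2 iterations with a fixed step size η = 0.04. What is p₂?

E′(p) = 9p² + 2p - 3
Step 1: E′(-4) = 133; p₁ = -4 − 0.04·133 = -9.32
Step 2: E′(-9.32) = 760.1216; p₂ = -9.32 − 0.04·760.1216 = -39.724864

-39.724864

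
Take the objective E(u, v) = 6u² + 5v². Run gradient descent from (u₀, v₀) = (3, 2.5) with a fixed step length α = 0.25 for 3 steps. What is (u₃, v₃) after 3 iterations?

(-24, -8.4375)

∇E = (12u, 10v)
(u₁, v₁) = (3, 2.5) − 0.25·(36, 25) = (-6, -3.75)
(u₂, v₂) = (-6, -3.75) − 0.25·(-72, -37.5) = (12, 5.625)
(u₃, v₃) = (12, 5.625) − 0.25·(144, 56.25) = (-24, -8.4375)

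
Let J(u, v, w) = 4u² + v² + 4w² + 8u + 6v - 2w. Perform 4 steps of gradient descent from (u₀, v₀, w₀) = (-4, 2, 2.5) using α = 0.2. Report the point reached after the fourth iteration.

(-1.3888, -2.352, 0.5416)

∇J = (8u + 8, 2v + 6, 8w - 2)
(u₁, v₁, w₁) = (-4, 2, 2.5) − 0.2·(-24, 10, 18) = (0.8, 0, -1.1)
(u₂, v₂, w₂) = (0.8, 0, -1.1) − 0.2·(14.4, 6, -10.8) = (-2.08, -1.2, 1.06)
(u₃, v₃, w₃) = (-2.08, -1.2, 1.06) − 0.2·(-8.64, 3.6, 6.48) = (-0.352, -1.92, -0.236)
(u₄, v₄, w₄) = (-0.352, -1.92, -0.236) − 0.2·(5.184, 2.16, -3.888) = (-1.3888, -2.352, 0.5416)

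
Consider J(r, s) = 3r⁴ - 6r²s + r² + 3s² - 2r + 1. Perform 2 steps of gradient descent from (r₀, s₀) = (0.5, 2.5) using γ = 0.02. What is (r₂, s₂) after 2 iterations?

(1.10287864, 2.037292)

∇J = (12r³ - 12rs + 2r - 2, -6r² + 6s)
Step 1: at (0.5, 2.5), ∇J = (-14.5, 13.5) → (0.5, 2.5) − 0.02·(-14.5, 13.5) = (0.79, 2.23)
Step 2: at (0.79, 2.23), ∇J = (-15.643932, 9.6354) → (0.79, 2.23) − 0.02·(-15.643932, 9.6354) = (1.10287864, 2.037292)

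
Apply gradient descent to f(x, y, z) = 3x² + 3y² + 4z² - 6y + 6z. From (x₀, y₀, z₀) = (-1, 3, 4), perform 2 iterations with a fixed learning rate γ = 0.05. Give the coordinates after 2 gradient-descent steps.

(-0.49, 1.98, 0.96)

∇f = (6x, 6y - 6, 8z + 6)
(x₁, y₁, z₁) = (-1, 3, 4) − 0.05·(-6, 12, 38) = (-0.7, 2.4, 2.1)
(x₂, y₂, z₂) = (-0.7, 2.4, 2.1) − 0.05·(-4.2, 8.4, 22.8) = (-0.49, 1.98, 0.96)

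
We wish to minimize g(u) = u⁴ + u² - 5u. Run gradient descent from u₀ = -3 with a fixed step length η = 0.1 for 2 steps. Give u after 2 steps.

-274.3676

g′(u) = 4u³ + 2u - 5
u₁ = -3 − 0.1·(-119) = 8.9
u₂ = 8.9 − 0.1·2832.676 = -274.3676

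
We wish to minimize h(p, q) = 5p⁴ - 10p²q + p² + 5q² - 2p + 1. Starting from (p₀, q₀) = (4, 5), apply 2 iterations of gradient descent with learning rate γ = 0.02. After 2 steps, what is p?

980.4075392

∇h = (20p³ - 20pq + 2p - 2, -10p² + 10q)
Step 1: at (4, 5), ∇h = (886, -110) → (4, 5) − 0.02·(886, -110) = (-13.72, 7.2)
Step 2: at (-13.72, 7.2), ∇h = (-49706.37696, -1810.384) → (-13.72, 7.2) − 0.02·(-49706.37696, -1810.384) = (980.4075392, 43.40768)
p = 980.4075392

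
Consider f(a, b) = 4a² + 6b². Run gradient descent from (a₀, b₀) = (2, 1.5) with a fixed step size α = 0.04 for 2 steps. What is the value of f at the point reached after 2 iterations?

4.40808832

∇f = (8a, 12b)
(a₁, b₁) = (2, 1.5) − 0.04·(16, 18) = (1.36, 0.78)
(a₂, b₂) = (1.36, 0.78) − 0.04·(10.88, 9.36) = (0.9248, 0.4056)
f(0.9248, 0.4056) = 4.40808832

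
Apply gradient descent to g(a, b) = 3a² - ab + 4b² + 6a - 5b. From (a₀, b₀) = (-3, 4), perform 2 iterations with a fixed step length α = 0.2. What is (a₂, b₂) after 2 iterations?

∇g = (6a - b + 6, -a + 8b - 5)
Step 1: at (-3, 4), ∇g = (-16, 30) → (-3, 4) − 0.2·(-16, 30) = (0.2, -2)
Step 2: at (0.2, -2), ∇g = (9.2, -21.2) → (0.2, -2) − 0.2·(9.2, -21.2) = (-1.64, 2.24)

(-1.64, 2.24)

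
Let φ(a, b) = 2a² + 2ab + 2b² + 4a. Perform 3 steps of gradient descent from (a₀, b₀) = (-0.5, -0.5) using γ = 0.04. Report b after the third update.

-0.185184

∇φ = (4a + 2b + 4, 2a + 4b)
(a₁, b₁) = (-0.5, -0.5) − 0.04·(1, -3) = (-0.54, -0.38)
(a₂, b₂) = (-0.54, -0.38) − 0.04·(1.08, -2.6) = (-0.5832, -0.276)
(a₃, b₃) = (-0.5832, -0.276) − 0.04·(1.1152, -2.2704) = (-0.627808, -0.185184)
b = -0.185184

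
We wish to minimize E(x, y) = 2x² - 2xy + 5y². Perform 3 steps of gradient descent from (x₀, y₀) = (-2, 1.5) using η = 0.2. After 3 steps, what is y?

∇E = (4x - 2y, -2x + 10y)
Step 1: at (-2, 1.5), ∇E = (-11, 19) → (-2, 1.5) − 0.2·(-11, 19) = (0.2, -2.3)
Step 2: at (0.2, -2.3), ∇E = (5.4, -23.4) → (0.2, -2.3) − 0.2·(5.4, -23.4) = (-0.88, 2.38)
Step 3: at (-0.88, 2.38), ∇E = (-8.28, 25.56) → (-0.88, 2.38) − 0.2·(-8.28, 25.56) = (0.776, -2.732)
y = -2.732

-2.732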